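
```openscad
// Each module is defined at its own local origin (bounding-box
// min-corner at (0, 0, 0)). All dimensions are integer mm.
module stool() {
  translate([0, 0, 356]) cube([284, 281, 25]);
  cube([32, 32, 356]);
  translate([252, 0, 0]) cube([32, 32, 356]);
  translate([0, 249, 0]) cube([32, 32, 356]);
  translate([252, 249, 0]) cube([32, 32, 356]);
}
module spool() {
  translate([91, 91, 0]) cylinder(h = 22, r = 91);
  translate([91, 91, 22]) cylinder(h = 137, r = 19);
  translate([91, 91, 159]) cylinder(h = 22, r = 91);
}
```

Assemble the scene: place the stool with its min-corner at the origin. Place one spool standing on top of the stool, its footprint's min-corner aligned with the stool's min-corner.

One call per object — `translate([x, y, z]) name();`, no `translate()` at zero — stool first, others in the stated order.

stool();
translate([0, 0, 381]) spool();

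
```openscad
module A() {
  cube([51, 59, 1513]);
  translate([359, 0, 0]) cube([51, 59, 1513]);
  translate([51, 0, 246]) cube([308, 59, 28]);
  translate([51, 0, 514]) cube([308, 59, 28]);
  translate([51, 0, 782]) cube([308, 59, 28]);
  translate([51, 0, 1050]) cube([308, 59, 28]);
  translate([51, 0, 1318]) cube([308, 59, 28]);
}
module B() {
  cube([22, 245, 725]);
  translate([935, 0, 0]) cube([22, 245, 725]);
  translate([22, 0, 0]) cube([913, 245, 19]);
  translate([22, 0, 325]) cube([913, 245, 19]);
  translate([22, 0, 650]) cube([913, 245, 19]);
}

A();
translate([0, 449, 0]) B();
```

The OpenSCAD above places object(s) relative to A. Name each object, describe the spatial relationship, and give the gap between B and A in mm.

The bookshelf's nearest face is 390 mm from the ladder's +y face.

A is a ladder. B is a bookshelf. The bookshelf is on the floor beside the ladder on its +y side. The gap between the bookshelf and the ladder is 390 mm.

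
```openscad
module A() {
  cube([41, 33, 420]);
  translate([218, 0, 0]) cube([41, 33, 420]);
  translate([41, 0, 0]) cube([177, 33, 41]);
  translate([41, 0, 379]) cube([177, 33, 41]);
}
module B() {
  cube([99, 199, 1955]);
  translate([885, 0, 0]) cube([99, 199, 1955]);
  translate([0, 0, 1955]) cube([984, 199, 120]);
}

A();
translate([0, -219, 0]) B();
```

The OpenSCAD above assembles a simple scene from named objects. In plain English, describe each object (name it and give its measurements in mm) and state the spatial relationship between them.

A is a picture frame with a 177×338 mm rectangular opening (x by z) and a uniform 41 mm border on every side. Frame depth is 33 mm along y. It is built from two vertical stiles running the full outside height and two horizontal rails spanning the gap between the stiles.

B is a rectangular door frame: two vertical jambs of 99×199 mm section, 1955 mm tall, with a clear opening 786 mm wide between their inner faces. A header 120 mm tall and 199 mm deep lies on top of the jambs and spans the full outside width.

The door frame is on the floor beside the picture frame on its −y side.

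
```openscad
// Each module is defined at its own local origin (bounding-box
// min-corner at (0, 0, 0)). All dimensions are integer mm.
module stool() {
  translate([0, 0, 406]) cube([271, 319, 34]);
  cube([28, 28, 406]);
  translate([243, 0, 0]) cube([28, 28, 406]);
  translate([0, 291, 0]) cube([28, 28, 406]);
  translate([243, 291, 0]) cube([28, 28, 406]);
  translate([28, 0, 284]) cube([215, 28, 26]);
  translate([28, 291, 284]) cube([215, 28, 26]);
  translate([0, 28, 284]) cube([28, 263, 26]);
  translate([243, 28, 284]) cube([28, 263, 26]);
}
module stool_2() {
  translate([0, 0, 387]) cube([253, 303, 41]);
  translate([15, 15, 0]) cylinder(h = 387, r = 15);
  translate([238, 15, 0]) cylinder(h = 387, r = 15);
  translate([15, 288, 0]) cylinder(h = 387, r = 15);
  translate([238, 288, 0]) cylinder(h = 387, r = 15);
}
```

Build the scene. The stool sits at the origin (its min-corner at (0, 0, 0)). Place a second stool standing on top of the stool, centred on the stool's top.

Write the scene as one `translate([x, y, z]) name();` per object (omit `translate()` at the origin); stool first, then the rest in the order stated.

stool();
translate([9, 8, 440]) stool_2();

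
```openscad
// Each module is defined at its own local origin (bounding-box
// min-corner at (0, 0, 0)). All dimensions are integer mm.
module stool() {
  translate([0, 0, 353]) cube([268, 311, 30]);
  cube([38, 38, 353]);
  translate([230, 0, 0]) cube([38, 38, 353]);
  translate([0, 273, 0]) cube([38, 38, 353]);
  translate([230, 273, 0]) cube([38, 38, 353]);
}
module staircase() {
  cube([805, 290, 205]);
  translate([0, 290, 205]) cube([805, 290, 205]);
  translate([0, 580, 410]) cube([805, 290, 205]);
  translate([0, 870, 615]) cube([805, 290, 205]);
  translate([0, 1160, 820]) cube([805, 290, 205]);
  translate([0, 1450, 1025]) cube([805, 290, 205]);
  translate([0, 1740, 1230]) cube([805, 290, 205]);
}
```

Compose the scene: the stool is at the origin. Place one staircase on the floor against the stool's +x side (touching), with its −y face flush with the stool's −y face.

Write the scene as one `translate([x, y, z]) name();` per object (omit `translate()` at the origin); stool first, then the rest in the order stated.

stool();
translate([268, 0, 0]) staircase();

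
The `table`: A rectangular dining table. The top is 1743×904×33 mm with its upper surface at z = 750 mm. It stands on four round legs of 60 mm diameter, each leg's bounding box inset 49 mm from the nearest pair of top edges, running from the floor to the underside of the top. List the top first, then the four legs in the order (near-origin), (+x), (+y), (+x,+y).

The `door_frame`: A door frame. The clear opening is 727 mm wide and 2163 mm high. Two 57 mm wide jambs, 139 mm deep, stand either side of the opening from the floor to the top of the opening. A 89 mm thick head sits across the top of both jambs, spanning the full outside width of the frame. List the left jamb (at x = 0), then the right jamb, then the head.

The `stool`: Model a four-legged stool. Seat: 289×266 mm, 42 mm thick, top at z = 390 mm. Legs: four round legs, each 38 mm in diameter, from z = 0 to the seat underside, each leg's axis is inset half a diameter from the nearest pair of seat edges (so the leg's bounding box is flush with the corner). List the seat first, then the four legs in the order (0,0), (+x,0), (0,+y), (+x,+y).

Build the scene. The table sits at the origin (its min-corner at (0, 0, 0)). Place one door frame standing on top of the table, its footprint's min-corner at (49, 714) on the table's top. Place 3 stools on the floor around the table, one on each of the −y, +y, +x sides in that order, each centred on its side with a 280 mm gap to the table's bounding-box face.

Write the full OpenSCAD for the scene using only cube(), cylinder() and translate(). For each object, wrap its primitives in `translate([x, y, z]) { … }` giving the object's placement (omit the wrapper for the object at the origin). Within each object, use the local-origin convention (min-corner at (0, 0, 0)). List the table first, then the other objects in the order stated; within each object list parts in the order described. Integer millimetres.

translate([0, 0, 717]) cube([1743, 904, 33]);
translate([79, 79, 0]) cylinder(h = 717, r = 30);
translate([1664, 79, 0]) cylinder(h = 717, r = 30);
translate([79, 825, 0]) cylinder(h = 717, r = 30);
translate([1664, 825, 0]) cylinder(h = 717, r = 30);
translate([49, 714, 750]) {
  cube([57, 139, 2163]);
  translate([784, 0, 0]) cube([57, 139, 2163]);
  translate([0, 0, 2163]) cube([841, 139, 89]);
}
translate([727, -546, 0]) {
  translate([0, 0, 348]) cube([289, 266, 42]);
  translate([19, 19, 0]) cylinder(h = 348, r = 19);
  translate([270, 19, 0]) cylinder(h = 348, r = 19);
  translate([19, 247, 0]) cylinder(h = 348, r = 19);
  translate([270, 247, 0]) cylinder(h = 348, r = 19);
}
translate([727, 1184, 0]) {
  translate([0, 0, 348]) cube([289, 266, 42]);
  translate([19, 19, 0]) cylinder(h = 348, r = 19);
  translate([270, 19, 0]) cylinder(h = 348, r = 19);
  translate([19, 247, 0]) cylinder(h = 348, r = 19);
  translate([270, 247, 0]) cylinder(h = 348, r = 19);
}
translate([2023, 319, 0]) {
  translate([0, 0, 348]) cube([289, 266, 42]);
  translate([19, 19, 0]) cylinder(h = 348, r = 19);
  translate([270, 19, 0]) cylinder(h = 348, r = 19);
  translate([19, 247, 0]) cylinder(h = 348, r = 19);
  translate([270, 247, 0]) cylinder(h = 348, r = 19);
}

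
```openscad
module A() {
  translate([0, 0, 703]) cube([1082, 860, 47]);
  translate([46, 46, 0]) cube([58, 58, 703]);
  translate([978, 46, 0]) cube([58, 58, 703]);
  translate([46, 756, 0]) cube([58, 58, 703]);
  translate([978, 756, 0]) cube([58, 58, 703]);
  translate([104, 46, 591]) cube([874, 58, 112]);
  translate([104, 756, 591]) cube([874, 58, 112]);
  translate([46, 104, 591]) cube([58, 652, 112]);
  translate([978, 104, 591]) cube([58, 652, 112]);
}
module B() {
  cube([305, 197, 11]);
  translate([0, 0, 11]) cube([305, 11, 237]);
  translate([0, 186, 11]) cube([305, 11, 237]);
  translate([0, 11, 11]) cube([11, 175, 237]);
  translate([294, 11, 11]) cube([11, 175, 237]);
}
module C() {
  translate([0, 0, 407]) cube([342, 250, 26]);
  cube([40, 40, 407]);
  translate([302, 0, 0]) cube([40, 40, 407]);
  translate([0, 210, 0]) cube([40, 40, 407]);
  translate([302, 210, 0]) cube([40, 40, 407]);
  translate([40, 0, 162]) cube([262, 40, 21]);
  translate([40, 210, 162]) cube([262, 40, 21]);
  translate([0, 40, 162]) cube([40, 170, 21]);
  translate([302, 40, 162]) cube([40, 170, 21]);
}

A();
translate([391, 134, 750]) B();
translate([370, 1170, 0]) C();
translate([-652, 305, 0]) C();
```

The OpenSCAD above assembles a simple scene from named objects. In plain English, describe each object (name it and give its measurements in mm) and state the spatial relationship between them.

A is a table with a 1082×860 mm rectangular top, 47 mm thick, top surface at z = 750 mm, supported by four 58×58 mm square legs, each inset 46 mm from the nearest pair of top edges, running from the floor. Four apron rails, 58 mm thick and 112 mm tall, run between adjacent legs with their top edges flush with the underside of the top and their outer faces flush with the legs' outer faces.

B is an open-topped rectangular box: outside dimensions 305×197×248 mm, with a uniform wall and base thickness of 11 mm. The base is a full 305×197 slab on the floor; four walls sit on top of the base. The front and back walls (the −y and +y sides) span the full width; the two side walls fit between them.

C is a simple wooden stool: a rectangular seat 342 mm (x) by 250 mm (y), 26 mm thick, top face at z = 433 mm, on four square legs, each 40×40 mm in cross-section. The legs rest on z = 0, each flush with a corner of the seat. Four stretchers, 40 mm wide and 21 mm tall, connect adjacent legs with their undersides at z = 162 mm, each running between the inner faces of the legs it joins and aligned with the legs' outer faces on the other axis.

The open box is on top of the table. Two stools sit around the table at the +y, −x sides.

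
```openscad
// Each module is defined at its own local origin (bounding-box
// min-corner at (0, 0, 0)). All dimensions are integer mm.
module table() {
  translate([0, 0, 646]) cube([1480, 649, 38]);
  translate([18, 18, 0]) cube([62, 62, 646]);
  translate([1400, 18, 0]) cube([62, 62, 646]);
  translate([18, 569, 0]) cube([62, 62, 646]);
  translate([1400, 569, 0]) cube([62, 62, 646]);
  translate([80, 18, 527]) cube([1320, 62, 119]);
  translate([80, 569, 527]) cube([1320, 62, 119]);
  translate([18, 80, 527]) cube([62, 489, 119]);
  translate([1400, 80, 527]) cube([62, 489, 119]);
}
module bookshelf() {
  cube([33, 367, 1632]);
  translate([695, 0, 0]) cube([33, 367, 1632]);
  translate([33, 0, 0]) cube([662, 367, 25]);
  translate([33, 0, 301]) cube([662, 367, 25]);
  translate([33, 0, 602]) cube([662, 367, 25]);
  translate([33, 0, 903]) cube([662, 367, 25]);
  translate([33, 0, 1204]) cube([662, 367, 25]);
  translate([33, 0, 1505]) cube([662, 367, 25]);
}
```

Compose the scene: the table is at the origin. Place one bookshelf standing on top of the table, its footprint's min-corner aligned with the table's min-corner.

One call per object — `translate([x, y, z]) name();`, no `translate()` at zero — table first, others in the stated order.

table();
translate([0, 0, 684]) bookshelf();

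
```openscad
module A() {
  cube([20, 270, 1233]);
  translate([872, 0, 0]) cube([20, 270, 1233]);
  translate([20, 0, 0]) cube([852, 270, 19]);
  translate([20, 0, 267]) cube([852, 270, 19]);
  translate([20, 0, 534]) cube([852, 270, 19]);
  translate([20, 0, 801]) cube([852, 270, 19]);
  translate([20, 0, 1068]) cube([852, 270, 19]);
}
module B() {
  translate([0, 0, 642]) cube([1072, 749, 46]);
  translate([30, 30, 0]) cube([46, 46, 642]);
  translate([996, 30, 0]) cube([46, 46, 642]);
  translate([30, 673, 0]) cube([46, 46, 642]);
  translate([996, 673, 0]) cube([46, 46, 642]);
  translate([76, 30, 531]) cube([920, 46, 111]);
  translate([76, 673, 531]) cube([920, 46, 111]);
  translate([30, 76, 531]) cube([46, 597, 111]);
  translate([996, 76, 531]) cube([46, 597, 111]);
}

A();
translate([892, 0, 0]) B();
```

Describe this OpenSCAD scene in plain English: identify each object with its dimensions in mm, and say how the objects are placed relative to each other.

A is an open bookshelf. Two side panels, each 20 mm thick, 270 mm deep and 1233 mm tall, stand 892 mm apart (outside-to-outside). Between them sit 5 shelves, each 19 mm thick and 270 mm deep, spanning the full gap between the sides. The bottom shelf rests on the floor (its underside at z = 0) and the clear gap between one shelf's top and the next shelf's underside is 248 mm.

B is a rectangular dining table. The top is 1072×749×46 mm with its upper surface at z = 688 mm. It stands on four 46×46 mm square legs, each inset 30 mm from the nearest pair of top edges, running from the floor to the underside of the top. Four apron rails, 46 mm thick and 111 mm tall, run between adjacent legs with their top edges flush with the underside of the top and their outer faces flush with the legs' outer faces.

The table is against the bookshelf's +x side, with their −y faces flush.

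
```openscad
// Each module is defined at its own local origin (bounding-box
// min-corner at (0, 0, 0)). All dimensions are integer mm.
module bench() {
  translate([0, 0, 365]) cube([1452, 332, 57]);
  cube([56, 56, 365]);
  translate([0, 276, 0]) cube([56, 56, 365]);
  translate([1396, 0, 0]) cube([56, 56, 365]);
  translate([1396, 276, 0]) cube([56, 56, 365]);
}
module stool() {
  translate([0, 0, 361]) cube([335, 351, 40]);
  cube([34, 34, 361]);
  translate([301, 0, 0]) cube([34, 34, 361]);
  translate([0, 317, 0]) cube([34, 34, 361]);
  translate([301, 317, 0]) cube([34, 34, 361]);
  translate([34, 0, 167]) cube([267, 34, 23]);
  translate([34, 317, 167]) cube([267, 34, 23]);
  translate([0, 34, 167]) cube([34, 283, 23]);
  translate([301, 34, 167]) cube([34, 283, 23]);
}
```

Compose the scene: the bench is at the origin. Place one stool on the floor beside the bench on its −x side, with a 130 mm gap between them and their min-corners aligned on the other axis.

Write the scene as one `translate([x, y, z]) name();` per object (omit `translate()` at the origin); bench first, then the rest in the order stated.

bench();
translate([-465, 0, 0]) stool();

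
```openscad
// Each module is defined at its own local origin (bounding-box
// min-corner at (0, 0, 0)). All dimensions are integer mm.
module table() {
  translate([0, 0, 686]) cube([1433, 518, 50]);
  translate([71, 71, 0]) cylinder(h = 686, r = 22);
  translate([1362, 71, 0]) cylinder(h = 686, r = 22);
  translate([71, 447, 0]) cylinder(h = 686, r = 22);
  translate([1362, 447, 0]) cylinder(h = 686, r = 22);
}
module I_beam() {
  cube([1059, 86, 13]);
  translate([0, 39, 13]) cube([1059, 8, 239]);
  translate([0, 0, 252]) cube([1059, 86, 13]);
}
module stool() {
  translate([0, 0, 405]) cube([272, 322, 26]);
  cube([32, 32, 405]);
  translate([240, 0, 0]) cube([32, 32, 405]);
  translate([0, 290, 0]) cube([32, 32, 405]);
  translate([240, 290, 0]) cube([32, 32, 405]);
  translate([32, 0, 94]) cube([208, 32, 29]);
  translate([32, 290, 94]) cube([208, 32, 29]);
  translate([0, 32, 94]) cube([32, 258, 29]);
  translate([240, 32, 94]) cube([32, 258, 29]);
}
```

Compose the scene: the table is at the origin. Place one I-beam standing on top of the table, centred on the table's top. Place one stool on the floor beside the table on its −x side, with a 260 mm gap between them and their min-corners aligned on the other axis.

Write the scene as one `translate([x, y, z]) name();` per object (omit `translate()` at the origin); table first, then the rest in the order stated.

table();
translate([187, 216, 736]) I_beam();
translate([-532, 0, 0]) stool();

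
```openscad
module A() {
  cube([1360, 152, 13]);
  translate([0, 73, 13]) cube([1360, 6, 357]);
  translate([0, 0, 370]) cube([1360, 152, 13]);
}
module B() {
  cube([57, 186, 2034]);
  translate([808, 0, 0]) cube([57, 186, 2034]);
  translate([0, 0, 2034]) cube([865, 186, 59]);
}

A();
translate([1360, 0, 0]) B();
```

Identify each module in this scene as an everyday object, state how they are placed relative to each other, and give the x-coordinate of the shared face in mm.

The I-beam's +x face and the door frame's −x face are both at x = 1360 mm.

A is an I-beam. B is a door frame. The door frame is against the I-beam's +x side, with their −y faces flush. The x-coordinate of the shared face is 1360 mm.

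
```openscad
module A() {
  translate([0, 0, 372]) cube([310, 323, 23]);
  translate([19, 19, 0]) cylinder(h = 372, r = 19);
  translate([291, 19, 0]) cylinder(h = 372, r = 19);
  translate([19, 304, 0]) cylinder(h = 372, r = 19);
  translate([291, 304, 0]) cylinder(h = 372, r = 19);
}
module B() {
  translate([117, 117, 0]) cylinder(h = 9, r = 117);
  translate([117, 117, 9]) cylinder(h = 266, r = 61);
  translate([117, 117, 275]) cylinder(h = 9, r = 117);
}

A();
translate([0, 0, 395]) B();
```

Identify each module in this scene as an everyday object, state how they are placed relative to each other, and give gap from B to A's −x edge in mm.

A is a stool. B is a spool. The spool is on top of the stool. The gap from the spool to the stool's −x edge is 0 mm.

The spool's min-x is at 0; the stool's min-x is 0; gap = 0 mm.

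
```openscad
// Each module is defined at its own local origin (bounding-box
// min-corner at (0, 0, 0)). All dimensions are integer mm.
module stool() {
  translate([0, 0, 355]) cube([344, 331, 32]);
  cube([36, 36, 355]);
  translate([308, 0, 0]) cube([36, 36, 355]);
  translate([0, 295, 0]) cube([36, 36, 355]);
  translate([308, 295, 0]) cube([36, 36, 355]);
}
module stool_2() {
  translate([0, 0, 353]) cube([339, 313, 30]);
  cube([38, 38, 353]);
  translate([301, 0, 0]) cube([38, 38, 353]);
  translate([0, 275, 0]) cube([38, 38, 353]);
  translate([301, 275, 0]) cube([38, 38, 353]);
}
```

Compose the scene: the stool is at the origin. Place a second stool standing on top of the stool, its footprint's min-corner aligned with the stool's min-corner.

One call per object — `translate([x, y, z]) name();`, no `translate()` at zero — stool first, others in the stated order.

stool();
translate([0, 0, 387]) stool_2();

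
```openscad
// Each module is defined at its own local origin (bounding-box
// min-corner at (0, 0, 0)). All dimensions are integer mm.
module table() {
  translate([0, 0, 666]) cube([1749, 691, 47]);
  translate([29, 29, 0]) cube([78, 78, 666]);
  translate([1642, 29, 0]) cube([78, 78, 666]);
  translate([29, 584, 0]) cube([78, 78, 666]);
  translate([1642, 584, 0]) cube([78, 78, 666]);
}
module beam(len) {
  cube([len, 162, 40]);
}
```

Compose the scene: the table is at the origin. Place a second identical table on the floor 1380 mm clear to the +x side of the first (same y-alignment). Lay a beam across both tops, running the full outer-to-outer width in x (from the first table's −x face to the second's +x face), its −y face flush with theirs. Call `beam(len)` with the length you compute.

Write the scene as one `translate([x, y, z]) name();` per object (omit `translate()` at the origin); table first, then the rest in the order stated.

table();
translate([3129, 0, 0]) table();
translate([0, 0, 713]) beam(4878);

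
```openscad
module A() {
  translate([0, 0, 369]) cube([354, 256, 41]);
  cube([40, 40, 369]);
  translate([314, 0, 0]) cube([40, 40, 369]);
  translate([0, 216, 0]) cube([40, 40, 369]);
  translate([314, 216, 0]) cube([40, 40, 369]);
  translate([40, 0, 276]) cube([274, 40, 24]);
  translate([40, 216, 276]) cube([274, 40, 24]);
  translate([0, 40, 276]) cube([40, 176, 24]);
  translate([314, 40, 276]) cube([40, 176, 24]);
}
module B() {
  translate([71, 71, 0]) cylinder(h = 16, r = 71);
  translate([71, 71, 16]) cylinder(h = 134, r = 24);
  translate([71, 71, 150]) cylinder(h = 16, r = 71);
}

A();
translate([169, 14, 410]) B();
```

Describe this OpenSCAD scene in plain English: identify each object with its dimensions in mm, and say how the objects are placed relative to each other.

A is a four-legged stool. The seat is 354×256 mm, 41 mm thick, top at z = 410 mm. It stands on four square legs, each 40×40 mm in cross-section, from z = 0 to the seat underside, each flush with a corner of the seat. Four stretchers, 40 mm wide and 24 mm tall, connect adjacent legs with their undersides at z = 276 mm, each running between the inner faces of the legs it joins and aligned with the legs' outer faces on the other axis.

B is a spool: two coaxial disc flanges of radius 71 mm and thickness 16 mm, joined by a core cylinder of radius 24 mm and height 134 mm. The lower flange rests on z = 0 and the three cylinders share a vertical axis.

The spool is on top of the stool.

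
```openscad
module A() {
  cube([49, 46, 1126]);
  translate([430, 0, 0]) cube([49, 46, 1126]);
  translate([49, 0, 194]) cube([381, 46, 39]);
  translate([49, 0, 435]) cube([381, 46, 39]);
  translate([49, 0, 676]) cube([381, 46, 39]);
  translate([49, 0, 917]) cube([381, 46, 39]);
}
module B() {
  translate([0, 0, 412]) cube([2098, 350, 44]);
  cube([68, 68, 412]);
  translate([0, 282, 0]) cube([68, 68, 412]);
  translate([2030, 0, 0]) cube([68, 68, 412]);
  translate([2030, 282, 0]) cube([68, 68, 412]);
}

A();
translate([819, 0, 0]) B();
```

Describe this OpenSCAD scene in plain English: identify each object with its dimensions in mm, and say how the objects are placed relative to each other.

A is a wooden ladder with two side rails of 49×46 mm section and 1126 mm height, set 479 mm apart overall. Between them run 4 rectangular rungs (46 mm deep, 39 mm thick), front faces flush with the rails' −y face. The bottom of the first rung is 194 mm above the floor and each subsequent rung is 241 mm higher than the one below.

B is a bench: a 2098×350 mm seat slab, 44 mm thick, top at z = 456 mm, on four 68×68 mm square legs flush with the seat corners and standing on z = 0.

The bench is on the floor beside the ladder on its +x side.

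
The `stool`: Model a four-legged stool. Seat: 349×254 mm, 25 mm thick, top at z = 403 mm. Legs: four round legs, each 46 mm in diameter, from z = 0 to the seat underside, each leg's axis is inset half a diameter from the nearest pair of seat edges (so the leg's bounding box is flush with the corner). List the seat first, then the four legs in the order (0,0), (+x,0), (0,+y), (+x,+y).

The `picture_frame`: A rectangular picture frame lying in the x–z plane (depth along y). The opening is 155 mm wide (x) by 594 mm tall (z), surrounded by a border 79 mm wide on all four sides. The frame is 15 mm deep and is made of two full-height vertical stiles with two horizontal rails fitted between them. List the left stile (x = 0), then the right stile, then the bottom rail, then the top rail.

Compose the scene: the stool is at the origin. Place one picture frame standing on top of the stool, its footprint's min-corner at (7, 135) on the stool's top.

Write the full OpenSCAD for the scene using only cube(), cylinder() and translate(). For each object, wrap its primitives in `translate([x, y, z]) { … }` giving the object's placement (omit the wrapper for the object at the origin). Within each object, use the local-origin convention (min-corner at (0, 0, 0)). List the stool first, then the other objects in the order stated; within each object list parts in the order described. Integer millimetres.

translate([0, 0, 378]) cube([349, 254, 25]);
translate([23, 23, 0]) cylinder(h = 378, r = 23);
translate([326, 23, 0]) cylinder(h = 378, r = 23);
translate([23, 231, 0]) cylinder(h = 378, r = 23);
translate([326, 231, 0]) cylinder(h = 378, r = 23);
translate([7, 135, 403]) {
  cube([79, 15, 752]);
  translate([234, 0, 0]) cube([79, 15, 752]);
  translate([79, 0, 0]) cube([155, 15, 79]);
  translate([79, 0, 673]) cube([155, 15, 79]);
}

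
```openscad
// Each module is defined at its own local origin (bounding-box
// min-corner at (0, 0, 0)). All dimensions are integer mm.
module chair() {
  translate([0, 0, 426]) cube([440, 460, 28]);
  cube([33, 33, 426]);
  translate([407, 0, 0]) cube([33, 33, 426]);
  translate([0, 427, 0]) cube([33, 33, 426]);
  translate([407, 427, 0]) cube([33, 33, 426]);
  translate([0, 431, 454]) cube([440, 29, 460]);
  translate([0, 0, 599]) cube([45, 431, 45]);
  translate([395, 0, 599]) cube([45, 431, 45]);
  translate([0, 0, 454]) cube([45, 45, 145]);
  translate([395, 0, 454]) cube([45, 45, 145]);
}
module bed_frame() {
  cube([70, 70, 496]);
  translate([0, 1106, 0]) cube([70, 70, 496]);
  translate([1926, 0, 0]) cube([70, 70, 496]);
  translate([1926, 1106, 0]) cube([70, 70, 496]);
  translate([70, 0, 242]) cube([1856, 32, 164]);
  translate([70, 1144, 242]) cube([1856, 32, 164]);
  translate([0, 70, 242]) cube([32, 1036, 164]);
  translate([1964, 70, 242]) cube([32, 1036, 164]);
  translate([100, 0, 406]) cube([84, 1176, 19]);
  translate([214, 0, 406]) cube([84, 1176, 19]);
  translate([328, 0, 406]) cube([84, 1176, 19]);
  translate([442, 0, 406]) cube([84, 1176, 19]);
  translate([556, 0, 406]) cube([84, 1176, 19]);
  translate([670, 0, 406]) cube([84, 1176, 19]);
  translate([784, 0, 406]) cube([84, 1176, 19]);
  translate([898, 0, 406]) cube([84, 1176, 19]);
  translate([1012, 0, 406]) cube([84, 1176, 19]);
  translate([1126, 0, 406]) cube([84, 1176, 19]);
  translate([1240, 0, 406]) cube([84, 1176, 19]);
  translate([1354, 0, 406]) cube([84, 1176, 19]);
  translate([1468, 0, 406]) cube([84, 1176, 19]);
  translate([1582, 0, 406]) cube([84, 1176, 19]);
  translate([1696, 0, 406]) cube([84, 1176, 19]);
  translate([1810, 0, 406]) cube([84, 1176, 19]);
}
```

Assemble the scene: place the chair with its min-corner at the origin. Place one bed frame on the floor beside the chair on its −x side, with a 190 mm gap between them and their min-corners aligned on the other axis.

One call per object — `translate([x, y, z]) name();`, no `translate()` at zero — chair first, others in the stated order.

chair();
translate([-2186, 0, 0]) bed_frame();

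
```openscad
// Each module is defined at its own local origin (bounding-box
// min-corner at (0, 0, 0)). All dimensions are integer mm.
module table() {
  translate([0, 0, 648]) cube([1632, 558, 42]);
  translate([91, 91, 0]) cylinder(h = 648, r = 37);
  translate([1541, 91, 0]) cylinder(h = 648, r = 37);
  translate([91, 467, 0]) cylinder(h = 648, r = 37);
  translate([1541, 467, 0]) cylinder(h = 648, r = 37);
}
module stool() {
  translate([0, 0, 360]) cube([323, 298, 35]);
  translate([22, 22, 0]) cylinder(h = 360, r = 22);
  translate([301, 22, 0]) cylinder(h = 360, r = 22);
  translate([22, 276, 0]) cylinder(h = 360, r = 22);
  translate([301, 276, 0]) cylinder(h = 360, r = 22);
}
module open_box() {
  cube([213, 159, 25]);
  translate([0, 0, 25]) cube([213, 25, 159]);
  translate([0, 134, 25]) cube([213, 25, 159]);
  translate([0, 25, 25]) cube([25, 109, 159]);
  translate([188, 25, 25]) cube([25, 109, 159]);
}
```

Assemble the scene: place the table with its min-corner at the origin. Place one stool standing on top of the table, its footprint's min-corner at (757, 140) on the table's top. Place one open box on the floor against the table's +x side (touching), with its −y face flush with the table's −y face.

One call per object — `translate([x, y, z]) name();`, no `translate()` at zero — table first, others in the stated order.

table();
translate([757, 140, 690]) stool();
translate([1632, 0, 0]) open_box();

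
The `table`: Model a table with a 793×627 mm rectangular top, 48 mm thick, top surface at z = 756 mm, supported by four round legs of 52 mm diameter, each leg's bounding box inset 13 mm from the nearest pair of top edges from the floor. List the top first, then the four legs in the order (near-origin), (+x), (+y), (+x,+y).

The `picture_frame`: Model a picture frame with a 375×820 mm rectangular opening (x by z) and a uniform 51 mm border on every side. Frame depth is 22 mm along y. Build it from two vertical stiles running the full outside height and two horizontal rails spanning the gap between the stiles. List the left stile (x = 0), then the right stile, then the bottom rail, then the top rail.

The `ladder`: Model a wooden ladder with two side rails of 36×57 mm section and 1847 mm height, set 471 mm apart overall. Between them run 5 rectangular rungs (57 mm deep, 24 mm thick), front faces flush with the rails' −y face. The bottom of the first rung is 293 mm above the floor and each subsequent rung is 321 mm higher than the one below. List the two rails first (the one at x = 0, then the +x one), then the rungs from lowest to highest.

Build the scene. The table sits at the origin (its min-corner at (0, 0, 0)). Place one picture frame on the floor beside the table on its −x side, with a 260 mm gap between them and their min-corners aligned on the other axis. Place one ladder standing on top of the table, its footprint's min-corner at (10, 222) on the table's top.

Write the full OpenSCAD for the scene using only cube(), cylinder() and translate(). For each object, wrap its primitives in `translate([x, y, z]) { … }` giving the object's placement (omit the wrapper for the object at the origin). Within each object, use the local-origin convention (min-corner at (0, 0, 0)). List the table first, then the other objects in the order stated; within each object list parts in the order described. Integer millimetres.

translate([0, 0, 708]) cube([793, 627, 48]);
translate([39, 39, 0]) cylinder(h = 708, r = 26);
translate([754, 39, 0]) cylinder(h = 708, r = 26);
translate([39, 588, 0]) cylinder(h = 708, r = 26);
translate([754, 588, 0]) cylinder(h = 708, r = 26);
translate([-737, 0, 0]) {
  cube([51, 22, 922]);
  translate([426, 0, 0]) cube([51, 22, 922]);
  translate([51, 0, 0]) cube([375, 22, 51]);
  translate([51, 0, 871]) cube([375, 22, 51]);
}
translate([10, 222, 756]) {
  cube([36, 57, 1847]);
  translate([435, 0, 0]) cube([36, 57, 1847]);
  translate([36, 0, 293]) cube([399, 57, 24]);
  translate([36, 0, 614]) cube([399, 57, 24]);
  translate([36, 0, 935]) cube([399, 57, 24]);
  translate([36, 0, 1256]) cube([399, 57, 24]);
  translate([36, 0, 1577]) cube([399, 57, 24]);
}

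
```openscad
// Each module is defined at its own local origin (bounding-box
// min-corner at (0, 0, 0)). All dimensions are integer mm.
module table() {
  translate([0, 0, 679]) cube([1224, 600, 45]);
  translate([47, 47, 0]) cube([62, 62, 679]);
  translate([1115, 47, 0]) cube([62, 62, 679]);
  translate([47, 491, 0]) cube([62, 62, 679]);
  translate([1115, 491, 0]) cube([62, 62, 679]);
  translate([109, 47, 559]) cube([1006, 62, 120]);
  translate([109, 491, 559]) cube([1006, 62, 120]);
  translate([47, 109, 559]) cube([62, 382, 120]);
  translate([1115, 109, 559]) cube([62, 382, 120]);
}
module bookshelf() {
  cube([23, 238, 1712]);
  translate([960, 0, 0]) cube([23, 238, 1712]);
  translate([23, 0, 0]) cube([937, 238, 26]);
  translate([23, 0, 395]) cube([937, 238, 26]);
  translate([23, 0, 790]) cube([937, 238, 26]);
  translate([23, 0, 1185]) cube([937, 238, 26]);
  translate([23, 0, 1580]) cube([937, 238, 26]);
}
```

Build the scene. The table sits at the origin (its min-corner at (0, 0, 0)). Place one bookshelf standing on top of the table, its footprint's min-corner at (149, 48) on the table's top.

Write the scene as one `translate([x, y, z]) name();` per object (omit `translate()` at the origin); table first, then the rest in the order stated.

table();
translate([149, 48, 724]) bookshelf();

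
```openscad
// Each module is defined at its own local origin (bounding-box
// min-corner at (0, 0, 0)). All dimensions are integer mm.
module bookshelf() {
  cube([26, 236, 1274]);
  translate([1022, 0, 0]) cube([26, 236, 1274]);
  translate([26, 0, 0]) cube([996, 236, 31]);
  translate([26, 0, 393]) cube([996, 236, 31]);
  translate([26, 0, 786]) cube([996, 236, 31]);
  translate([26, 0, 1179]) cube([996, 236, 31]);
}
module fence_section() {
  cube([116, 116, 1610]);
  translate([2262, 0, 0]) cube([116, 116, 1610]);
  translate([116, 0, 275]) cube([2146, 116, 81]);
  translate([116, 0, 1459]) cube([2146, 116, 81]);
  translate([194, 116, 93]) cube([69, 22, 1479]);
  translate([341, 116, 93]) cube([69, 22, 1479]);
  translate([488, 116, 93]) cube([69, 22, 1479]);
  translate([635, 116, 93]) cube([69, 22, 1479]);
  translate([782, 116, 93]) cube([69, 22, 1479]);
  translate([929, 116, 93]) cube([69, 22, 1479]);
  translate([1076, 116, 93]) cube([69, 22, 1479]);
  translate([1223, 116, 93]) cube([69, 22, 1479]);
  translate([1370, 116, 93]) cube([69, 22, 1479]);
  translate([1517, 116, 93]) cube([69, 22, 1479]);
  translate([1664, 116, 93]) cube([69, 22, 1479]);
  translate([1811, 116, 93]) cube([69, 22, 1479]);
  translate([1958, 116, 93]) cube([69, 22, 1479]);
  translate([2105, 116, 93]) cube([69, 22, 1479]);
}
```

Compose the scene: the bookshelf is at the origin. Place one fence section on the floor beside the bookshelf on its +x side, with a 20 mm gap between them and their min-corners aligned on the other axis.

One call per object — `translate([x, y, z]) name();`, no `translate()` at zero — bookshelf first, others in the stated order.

bookshelf();
translate([1068, 0, 0]) fence_section();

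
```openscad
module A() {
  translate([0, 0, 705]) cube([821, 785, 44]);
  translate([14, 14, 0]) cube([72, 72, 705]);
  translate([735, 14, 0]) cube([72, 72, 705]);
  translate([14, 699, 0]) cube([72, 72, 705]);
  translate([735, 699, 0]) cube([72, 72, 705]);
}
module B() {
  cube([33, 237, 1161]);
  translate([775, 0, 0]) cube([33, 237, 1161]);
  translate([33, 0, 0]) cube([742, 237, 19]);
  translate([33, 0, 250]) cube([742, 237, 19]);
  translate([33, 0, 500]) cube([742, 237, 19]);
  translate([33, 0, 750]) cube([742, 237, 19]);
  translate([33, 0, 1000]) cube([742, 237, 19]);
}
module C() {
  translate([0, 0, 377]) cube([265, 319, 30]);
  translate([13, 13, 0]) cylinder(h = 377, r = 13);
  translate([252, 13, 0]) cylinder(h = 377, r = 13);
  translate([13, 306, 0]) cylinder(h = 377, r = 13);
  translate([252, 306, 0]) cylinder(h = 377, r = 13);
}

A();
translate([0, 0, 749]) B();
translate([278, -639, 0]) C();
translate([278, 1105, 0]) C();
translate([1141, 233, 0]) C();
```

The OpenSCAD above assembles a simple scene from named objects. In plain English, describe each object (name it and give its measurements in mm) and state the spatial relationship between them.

A is a table with a 821×785 mm rectangular top, 44 mm thick, top surface at z = 749 mm, supported by four 72×72 mm square legs, each inset 14 mm from the nearest pair of top edges, running from the floor.

B is an open bookshelf. Two side panels, each 33 mm thick, 237 mm deep and 1161 mm tall, stand 808 mm apart (outside-to-outside). Between them sit 5 shelves, each 19 mm thick and 237 mm deep, spanning the full gap between the sides. The bottom shelf rests on the floor (its underside at z = 0) and the clear gap between one shelf's top and the next shelf's underside is 231 mm.

C is a four-legged stool. The seat is 265×319 mm, 30 mm thick, top at z = 407 mm. It stands on four round legs, each 26 mm in diameter, from z = 0 to the seat underside, each leg's axis is inset half a diameter from the nearest pair of seat edges (so the leg's bounding box is flush with the corner).

The bookshelf is on top of the table. Three stools sit around the table at the −y, +y, +x sides.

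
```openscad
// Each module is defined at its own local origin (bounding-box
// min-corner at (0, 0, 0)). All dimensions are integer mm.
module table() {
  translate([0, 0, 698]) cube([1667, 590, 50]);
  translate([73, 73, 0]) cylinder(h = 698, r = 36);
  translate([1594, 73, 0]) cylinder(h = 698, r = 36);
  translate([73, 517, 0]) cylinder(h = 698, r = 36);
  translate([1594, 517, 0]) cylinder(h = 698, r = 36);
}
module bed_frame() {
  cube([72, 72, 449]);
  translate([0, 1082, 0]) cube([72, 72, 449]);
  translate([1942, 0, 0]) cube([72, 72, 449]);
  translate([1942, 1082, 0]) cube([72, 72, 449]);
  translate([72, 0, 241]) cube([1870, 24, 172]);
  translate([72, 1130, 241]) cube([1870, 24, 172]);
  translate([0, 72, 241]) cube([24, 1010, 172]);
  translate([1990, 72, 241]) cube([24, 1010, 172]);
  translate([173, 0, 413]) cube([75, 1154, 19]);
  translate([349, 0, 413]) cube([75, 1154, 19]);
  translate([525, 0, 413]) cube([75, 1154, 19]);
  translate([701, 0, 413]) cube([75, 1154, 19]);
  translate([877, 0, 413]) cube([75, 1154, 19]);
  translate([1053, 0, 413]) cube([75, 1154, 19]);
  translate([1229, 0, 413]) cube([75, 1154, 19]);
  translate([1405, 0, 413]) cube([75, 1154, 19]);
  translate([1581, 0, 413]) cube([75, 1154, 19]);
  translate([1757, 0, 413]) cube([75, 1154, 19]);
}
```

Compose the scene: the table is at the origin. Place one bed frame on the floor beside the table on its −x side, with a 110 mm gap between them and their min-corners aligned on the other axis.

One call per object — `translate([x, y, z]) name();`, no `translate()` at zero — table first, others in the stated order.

table();
translate([-2124, 0, 0]) bed_frame();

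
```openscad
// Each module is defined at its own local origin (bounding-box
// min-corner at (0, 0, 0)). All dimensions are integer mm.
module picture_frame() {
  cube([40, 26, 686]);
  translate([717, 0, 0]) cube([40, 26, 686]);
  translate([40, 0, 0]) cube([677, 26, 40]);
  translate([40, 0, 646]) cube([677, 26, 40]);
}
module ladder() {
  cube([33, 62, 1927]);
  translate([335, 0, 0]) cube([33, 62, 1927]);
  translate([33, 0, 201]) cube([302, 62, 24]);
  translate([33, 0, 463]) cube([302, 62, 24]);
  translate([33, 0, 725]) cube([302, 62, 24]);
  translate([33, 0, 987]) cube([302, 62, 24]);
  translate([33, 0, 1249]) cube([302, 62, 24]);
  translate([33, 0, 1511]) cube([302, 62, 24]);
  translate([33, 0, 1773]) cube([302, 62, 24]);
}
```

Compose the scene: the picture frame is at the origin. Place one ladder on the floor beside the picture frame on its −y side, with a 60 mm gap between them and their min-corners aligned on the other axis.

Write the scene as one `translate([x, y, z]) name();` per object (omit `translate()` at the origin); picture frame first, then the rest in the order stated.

picture_frame();
translate([0, -122, 0]) ladder();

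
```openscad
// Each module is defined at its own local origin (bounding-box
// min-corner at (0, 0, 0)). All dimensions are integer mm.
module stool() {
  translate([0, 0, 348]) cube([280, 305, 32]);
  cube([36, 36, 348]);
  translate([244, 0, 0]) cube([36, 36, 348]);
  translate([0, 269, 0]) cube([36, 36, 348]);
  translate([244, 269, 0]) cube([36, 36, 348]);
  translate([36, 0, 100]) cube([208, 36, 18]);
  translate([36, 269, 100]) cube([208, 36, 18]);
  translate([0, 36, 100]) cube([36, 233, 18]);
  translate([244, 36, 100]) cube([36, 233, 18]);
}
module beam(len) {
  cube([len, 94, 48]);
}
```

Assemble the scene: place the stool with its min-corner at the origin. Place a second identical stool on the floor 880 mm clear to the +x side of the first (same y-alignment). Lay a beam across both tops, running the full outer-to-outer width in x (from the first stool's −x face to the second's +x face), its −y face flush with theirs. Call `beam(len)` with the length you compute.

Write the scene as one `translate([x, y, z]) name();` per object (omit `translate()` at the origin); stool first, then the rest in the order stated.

stool();
translate([1160, 0, 0]) stool();
translate([0, 0, 380]) beam(1440);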